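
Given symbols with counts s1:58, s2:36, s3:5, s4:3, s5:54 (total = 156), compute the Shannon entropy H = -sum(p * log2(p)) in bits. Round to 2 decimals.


Computing entropy H = -sum(p_i * log2(p_i)):
  s1: p = 58/156 = 0.3718, -p*log2(p) = 0.5307
  s2: p = 36/156 = 0.2308, -p*log2(p) = 0.4882
  s3: p = 5/156 = 0.0321, -p*log2(p) = 0.1591
  s4: p = 3/156 = 0.0192, -p*log2(p) = 0.1096
  s5: p = 54/156 = 0.3462, -p*log2(p) = 0.5298
H = sum of terms = 1.8174
Rounded to 2 decimals: 1.82

1.82


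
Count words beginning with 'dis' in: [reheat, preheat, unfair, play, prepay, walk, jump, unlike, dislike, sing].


Checking each word for prefix 'dis':
  'reheat' -> no (count: 0)
  'preheat' -> no (count: 0)
  'unfair' -> no (count: 0)
  'play' -> no (count: 0)
  'prepay' -> no (count: 0)
  'walk' -> no (count: 0)
  'jump' -> no (count: 0)
  'unlike' -> no (count: 0)
  'dislike' -> YES, starts with 'dis' (count: 1)
  'sing' -> no (count: 1)
Total with prefix 'dis': 1

1


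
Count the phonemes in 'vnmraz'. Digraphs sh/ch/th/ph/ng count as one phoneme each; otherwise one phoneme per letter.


Parsing 'vnmraz' greedily, digraphs first:
  'v' -> consonant phoneme (phonemes so far: 1)
  'n' -> consonant phoneme (phonemes so far: 2)
  'm' -> consonant phoneme (phonemes so far: 3)
  'r' -> consonant phoneme (phonemes so far: 4)
  'a' -> vowel phoneme (phonemes so far: 5)
  'z' -> consonant phoneme (phonemes so far: 6)
Total phonemes: 6

6


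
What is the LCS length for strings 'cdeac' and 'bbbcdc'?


DP table for LCS of 'cdeac' and 'bbbcdc':
       b  b  b  c  d  c
    0  0  0  0  0  0  0
  c 0  0  0  0  1  1  1
  d 0  0  0  0  1  2  2
  e 0  0  0  0  1  2  2
  a 0  0  0  0  1  2  2
  c 0  0  0  0  1  2  3
LCS: 'cdc'
LCS length = 3

3


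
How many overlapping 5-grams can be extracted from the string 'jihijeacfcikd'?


String 'jihijeacfcikd' has length L = 13.
Number of overlapping n-grams = L - n + 1
Substituting: 13 - 5 + 1 = 9

9


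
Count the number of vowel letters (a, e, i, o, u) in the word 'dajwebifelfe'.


Scanning each character of 'dajwebifelfe':
  Position 1: 'd' -> consonant (running count: 0)
  Position 2: 'a' -> vowel (running count: 1)
  Position 3: 'j' -> consonant (running count: 1)
  Position 4: 'w' -> consonant (running count: 1)
  Position 5: 'e' -> vowel (running count: 2)
  Position 6: 'b' -> consonant (running count: 2)
  Position 7: 'i' -> vowel (running count: 3)
  Position 8: 'f' -> consonant (running count: 3)
  Position 9: 'e' -> vowel (running count: 4)
  Position 10: 'l' -> consonant (running count: 4)
  Position 11: 'f' -> consonant (running count: 4)
  Position 12: 'e' -> vowel (running count: 5)
Total vowels: 5

5


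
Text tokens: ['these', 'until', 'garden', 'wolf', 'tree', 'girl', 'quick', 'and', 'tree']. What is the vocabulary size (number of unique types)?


Listing all tokens and tracking unique types:
  Token 1: 'these' -> NEW (unique so far: 1)
  Token 2: 'until' -> NEW (unique so far: 2)
  Token 3: 'garden' -> NEW (unique so far: 3)
  Token 4: 'wolf' -> NEW (unique so far: 4)
  Token 5: 'tree' -> NEW (unique so far: 5)
  Token 6: 'girl' -> NEW (unique so far: 6)
  Token 7: 'quick' -> NEW (unique so far: 7)
  Token 8: 'and' -> NEW (unique so far: 8)
  Token 9: 'tree' -> duplicate (unique so far: 8)
Unique types: ('and', 'garden', 'girl', 'quick', 'these', 'tree', 'until', 'wolf')
Vocabulary size: 8

8


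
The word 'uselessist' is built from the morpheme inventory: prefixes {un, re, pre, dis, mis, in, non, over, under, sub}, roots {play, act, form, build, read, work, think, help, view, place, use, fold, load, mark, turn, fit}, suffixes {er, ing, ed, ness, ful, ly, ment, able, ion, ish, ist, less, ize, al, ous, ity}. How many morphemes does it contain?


Segmenting 'uselessist' against the inventory:
  'use' -> root (morpheme 1)
  'less' -> suffix (morpheme 2)
  'ist' -> suffix (morpheme 3)
Total morphemes: 3

3


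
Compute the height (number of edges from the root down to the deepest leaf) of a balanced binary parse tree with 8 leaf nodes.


In a balanced binary tree with n leaves the deepest leaf is ceil(log2(n)) edges below the root.
log2(8) = 3.0000
ceil(3.0000) = 3
height (edges) = 3

3


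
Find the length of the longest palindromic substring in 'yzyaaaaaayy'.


Scanning 'yzyaaaaaayy' for palindromic substrings.
Substring at positions 2-9: 'yaaaaaay'.
Check: reverse('yaaaaaay') = 'yaaaaaay' -> palindrome confirmed.
Neighbouring characters ('z' / 'y') break symmetry, so it cannot extend further.
No longer palindromic substring exists; longest length = 8

8


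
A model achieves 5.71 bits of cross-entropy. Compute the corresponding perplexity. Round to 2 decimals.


Perplexity formula: PP = 2^H
H = 5.71
PP = 2^5.71
Decompose: 2^5.71 = 2^5 * 2^0.71
2^5 = 32, 2^0.71 ~ 1.6358041
PP ~ 32 * 1.6358041 = 52.3457312
Rounded to 2 decimals: 52.35

52.35


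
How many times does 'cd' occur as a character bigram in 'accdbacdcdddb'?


Scanning 'accdbacdcdddb' for bigram 'cd':
  Position 0: 'ac' -> no
  Position 1: 'cc' -> no
  Position 2: 'cd' -> MATCH
  Position 3: 'db' -> no
  Position 4: 'ba' -> no
  Position 5: 'ac' -> no
  Position 6: 'cd' -> MATCH
  Position 7: 'dc' -> no
  Position 8: 'cd' -> MATCH
  Position 9: 'dd' -> no
  Position 10: 'dd' -> no
  Position 11: 'db' -> no
Total matches: 3

3


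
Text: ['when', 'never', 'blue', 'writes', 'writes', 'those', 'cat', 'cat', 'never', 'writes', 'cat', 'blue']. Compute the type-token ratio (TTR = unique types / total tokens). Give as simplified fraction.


Tokens: 12
Unique types: ('blue', 'cat', 'never', 'those', 'when', 'writes') = 6
TTR = 6/12
Simplify: divide both by 6 -> 1/2
TTR = 1/2

1/2


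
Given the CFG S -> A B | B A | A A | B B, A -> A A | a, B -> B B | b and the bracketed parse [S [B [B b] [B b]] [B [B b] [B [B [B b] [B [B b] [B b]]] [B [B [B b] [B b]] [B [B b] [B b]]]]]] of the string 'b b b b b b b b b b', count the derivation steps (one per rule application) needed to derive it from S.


Every bracketed nonterminal node [X ...] in the tree is produced by exactly one rule application.
Reading the tree off as a leftmost derivation:
  Step 1: S  =>  B B   (applied S -> B B)
  Step 2: B B  =>  B B B   (applied B -> B B)
  Step 3: B B B  =>  b B B   (applied B -> b)
  Step 4: b B B  =>  b b B   (applied B -> b)
  Step 5: b b B  =>  b b B B   (applied B -> B B)
  Step 6: b b B B  =>  b b b B   (applied B -> b)
  Step 7: b b b B  =>  b b b B B   (applied B -> B B)
  Step 8: b b b B B  =>  b b b B B B   (applied B -> B B)
  Step 9: b b b B B B  =>  b b b b B B   (applied B -> b)
  Step 10: b b b b B B  =>  b b b b B B B   (applied B -> B B)
  Step 11: b b b b B B B  =>  b b b b b B B   (applied B -> b)
  Step 12: b b b b b B B  =>  b b b b b b B   (applied B -> b)
  Step 13: b b b b b b B  =>  b b b b b b B B   (applied B -> B B)
  Step 14: b b b b b b B B  =>  b b b b b b B B B   (applied B -> B B)
  Step 15: b b b b b b B B B  =>  b b b b b b b B B   (applied B -> b)
  Step 16: b b b b b b b B B  =>  b b b b b b b b B   (applied B -> b)
  Step 17: b b b b b b b b B  =>  b b b b b b b b B B   (applied B -> B B)
  Step 18: b b b b b b b b B B  =>  b b b b b b b b b B   (applied B -> b)
  Step 19: b b b b b b b b b B  =>  b b b b b b b b b b   (applied B -> b)
Final yield: b b b b b b b b b b
Total rewrite steps: 19

19


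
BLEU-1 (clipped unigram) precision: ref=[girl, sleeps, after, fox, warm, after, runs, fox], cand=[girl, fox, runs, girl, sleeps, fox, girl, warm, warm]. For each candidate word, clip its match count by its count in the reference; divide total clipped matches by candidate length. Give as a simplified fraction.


Reference word counts: {'after': 2, 'fox': 2, 'girl': 1, 'runs': 1, 'sleeps': 1, 'warm': 1}
Checking each candidate word (with clipping):
  'girl' -> in reference (ref count 1, used 1/1) -> match (matches: 1)
  'fox' -> in reference (ref count 2, used 1/2) -> match (matches: 2)
  'runs' -> in reference (ref count 1, used 1/1) -> match (matches: 3)
  'girl' -> ref count 1 already used up (1/1) -> clipped, no match (matches: 3)
  'sleeps' -> in reference (ref count 1, used 1/1) -> match (matches: 4)
  'fox' -> in reference (ref count 2, used 2/2) -> match (matches: 5)
  'girl' -> ref count 1 already used up (1/1) -> clipped, no match (matches: 5)
  'warm' -> in reference (ref count 1, used 1/1) -> match (matches: 6)
  'warm' -> ref count 1 already used up (1/1) -> clipped, no match (matches: 6)
Clipped matches: 6, Candidate length: 9
Precision = 6/9 = 2/3

2/3


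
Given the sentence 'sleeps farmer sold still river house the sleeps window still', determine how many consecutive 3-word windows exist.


Word trigrams from [10] words:
  Trigram 1: (sleeps farmer sold)
  Trigram 2: (farmer sold still)
  Trigram 3: (sold still river)
  Trigram 4: (still river house)
  Trigram 5: (river house the)
  Trigram 6: (house the sleeps)
  Trigram 7: (the sleeps window)
  Trigram 8: (sleeps window still)
Total word trigrams: 10 - 2 = 8

8


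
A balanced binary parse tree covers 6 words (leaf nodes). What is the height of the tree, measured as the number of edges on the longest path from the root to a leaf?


In a balanced binary tree with n leaves the deepest leaf is ceil(log2(n)) edges below the root.
log2(6) = 2.5850
ceil(2.5850) = 3
height (edges) = 3

3


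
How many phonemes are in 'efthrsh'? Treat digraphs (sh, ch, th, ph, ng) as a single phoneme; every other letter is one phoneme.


Parsing 'efthrsh' greedily, digraphs first:
  'e' -> vowel phoneme (phonemes so far: 1)
  'f' -> consonant phoneme (phonemes so far: 2)
  'th' -> digraph (1 consonant phoneme) (phonemes so far: 3)
  'r' -> consonant phoneme (phonemes so far: 4)
  'sh' -> digraph (1 consonant phoneme) (phonemes so far: 5)
Total phonemes: 5

5


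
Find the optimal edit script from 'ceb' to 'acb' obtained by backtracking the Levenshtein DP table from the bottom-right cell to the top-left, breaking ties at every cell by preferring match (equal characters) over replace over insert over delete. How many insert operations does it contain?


Edit distance = 2. Backtracking from cell (3, 3) with preference match > replace > insert > delete,
then listing the resulting alignment 'ceb' -> 'acb' left to right:
  Step 1: replace c->a
  Step 2: replace e->c
  Step 3: keep 'b'
Total insertions: 0

0


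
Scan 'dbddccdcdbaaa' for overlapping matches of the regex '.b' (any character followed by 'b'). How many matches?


Pattern: .b means any character followed by 'b'.
Scanning 'dbddccdcdbaaa' position-by-position:
  Pos 0: window 'db' -> MATCH
  Pos 1: window 'bd' -> no
  Pos 2: window 'dd' -> no
  Pos 3: window 'dc' -> no
  Pos 4: window 'cc' -> no
  Pos 5: window 'cd' -> no
  Pos 6: window 'dc' -> no
  Pos 7: window 'cd' -> no
  Pos 8: window 'db' -> MATCH
  Pos 9: window 'ba' -> no
  Pos 10: window 'aa' -> no
  Pos 11: window 'aa' -> no
  Pos 12: window 'a' -> no
Total matches: 2

2


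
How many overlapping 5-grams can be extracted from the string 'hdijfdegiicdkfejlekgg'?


String 'hdijfdegiicdkfejlekgg' has length L = 21.
Number of overlapping n-grams = L - n + 1
Substituting: 21 - 5 + 1 = 17

17


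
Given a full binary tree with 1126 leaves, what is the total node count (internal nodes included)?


Leaf nodes (terminals): 1126
Internal nodes = n - 1 = 1126 - 1 = 1125
Total = leaves + internal = 1126 + 1125 = 2251

2251


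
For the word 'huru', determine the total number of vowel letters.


Scanning each character of 'huru':
  Position 1: 'h' -> consonant (running count: 0)
  Position 2: 'u' -> vowel (running count: 1)
  Position 3: 'r' -> consonant (running count: 1)
  Position 4: 'u' -> vowel (running count: 2)
Total vowels: 2

2


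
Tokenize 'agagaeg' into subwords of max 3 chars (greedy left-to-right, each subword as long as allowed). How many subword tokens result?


'agagaeg' has 7 characters.
Chunking with max size 3:
  Chunk 1: 'aga' (positions 0-2)
  Chunk 2: 'gae' (positions 3-5)
  Chunk 3: 'g' (positions 6-6)
Total chunks: ceil(7 / 3) = 3

3


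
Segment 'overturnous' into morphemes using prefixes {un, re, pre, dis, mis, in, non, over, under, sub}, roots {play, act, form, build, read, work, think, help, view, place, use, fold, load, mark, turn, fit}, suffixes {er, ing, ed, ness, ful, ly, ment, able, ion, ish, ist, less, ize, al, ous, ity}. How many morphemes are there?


Segmenting 'overturnous' against the inventory:
  'over' -> prefix (morpheme 1)
  'turn' -> root (morpheme 2)
  'ous' -> suffix (morpheme 3)
Total morphemes: 3

3


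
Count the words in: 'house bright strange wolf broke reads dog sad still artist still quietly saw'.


Counting words by splitting on spaces:
  Word 1: 'house'
  Word 2: 'bright'
  Word 3: 'strange'
  Word 4: 'wolf'
  Word 5: 'broke'
  Word 6: 'reads'
  Word 7: 'dog'
  Word 8: 'sad'
  Word 9: 'still'
  Word 10: 'artist'
  Word 11: 'still'
  Word 12: 'quietly'
  Word 13: 'saw'
Total words: 13

13


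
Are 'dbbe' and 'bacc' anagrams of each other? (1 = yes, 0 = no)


Sort characters of 'dbbe': 'bbde'
Sort characters of 'bacc': 'abcc'
Sorted forms differ -> they are NOT anagrams
Result: 0

0


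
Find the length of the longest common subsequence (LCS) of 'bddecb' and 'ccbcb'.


DP table for LCS of 'bddecb' and 'ccbcb':
       c  c  b  c  b
    0  0  0  0  0  0
  b 0  0  0  1  1  1
  d 0  0  0  1  1  1
  d 0  0  0  1  1  1
  e 0  0  0  1  1  1
  c 0  1  1  1  2  2
  b 0  1  1  2  2  3
LCS: 'bcb'
LCS length = 3

3


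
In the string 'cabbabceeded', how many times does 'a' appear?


Scanning 'cabbabceeded' for 'a':
  Position 1: 'a' -> MATCH (count: 1)
  Position 4: 'a' -> MATCH (count: 2)
Total occurrences of 'a': 2

2


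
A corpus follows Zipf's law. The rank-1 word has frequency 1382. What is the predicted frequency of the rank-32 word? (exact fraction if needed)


Zipf's law: freq(rank) = f1 / rank
f1 = 1382, rank = 32
freq = 1382 / 32
GCD(1382, 32) = 2
Simplified: 691/16

691/16


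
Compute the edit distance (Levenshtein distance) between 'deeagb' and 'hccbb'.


Building DP table for s1='deeagb' (len 6) and s2='hccbb' (len 5):
       h  c  c  b  b
    0  1  2  3  4  5
  d 1  1  2  3  4  5
  e 2  2  2  3  4  5
  e 3  3  3  3  4  5
  a 4  4  4  4  4  5
  g 5  5  5  5  5  5
  b 6  6  6  6  5  5
Edit distance = dp[6][5] = 5

5


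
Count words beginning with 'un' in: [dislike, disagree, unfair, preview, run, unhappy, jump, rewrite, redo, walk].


Checking each word for prefix 'un':
  'dislike' -> no (count: 0)
  'disagree' -> no (count: 0)
  'unfair' -> YES, starts with 'un' (count: 1)
  'preview' -> no (count: 1)
  'run' -> no (count: 1)
  'unhappy' -> YES, starts with 'un' (count: 2)
  'jump' -> no (count: 2)
  'rewrite' -> no (count: 2)
  'redo' -> no (count: 2)
  'walk' -> no (count: 2)
Total with prefix 'un': 2

2


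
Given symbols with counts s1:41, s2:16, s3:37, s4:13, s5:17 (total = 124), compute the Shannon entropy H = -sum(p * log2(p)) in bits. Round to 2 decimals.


Computing entropy H = -sum(p_i * log2(p_i)):
  s1: p = 41/124 = 0.3306, -p*log2(p) = 0.5279
  s2: p = 16/124 = 0.1290, -p*log2(p) = 0.3812
  s3: p = 37/124 = 0.2984, -p*log2(p) = 0.5206
  s4: p = 13/124 = 0.1048, -p*log2(p) = 0.3411
  s5: p = 17/124 = 0.1371, -p*log2(p) = 0.3930
H = sum of terms = 2.1638
Rounded to 2 decimals: 2.16

2.16


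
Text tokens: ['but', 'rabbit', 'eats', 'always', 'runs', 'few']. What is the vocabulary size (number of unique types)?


Listing all tokens and tracking unique types:
  Token 1: 'but' -> NEW (unique so far: 1)
  Token 2: 'rabbit' -> NEW (unique so far: 2)
  Token 3: 'eats' -> NEW (unique so far: 3)
  Token 4: 'always' -> NEW (unique so far: 4)
  Token 5: 'runs' -> NEW (unique so far: 5)
  Token 6: 'few' -> NEW (unique so far: 6)
Unique types: ('always', 'but', 'eats', 'few', 'rabbit', 'runs')
Vocabulary size: 6

6


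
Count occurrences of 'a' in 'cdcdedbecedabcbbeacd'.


Scanning 'cdcdedbecedabcbbeacd' for 'a':
  Position 11: 'a' -> MATCH (count: 1)
  Position 17: 'a' -> MATCH (count: 2)
Total occurrences of 'a': 2

2


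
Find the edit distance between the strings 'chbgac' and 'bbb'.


Building DP table for s1='chbgac' (len 6) and s2='bbb' (len 3):
       b  b  b
    0  1  2  3
  c 1  1  2  3
  h 2  2  2  3
  b 3  2  2  2
  g 4  3  3  3
  a 5  4  4  4
  c 6  5  5  5
Edit distance = dp[6][3] = 5

5


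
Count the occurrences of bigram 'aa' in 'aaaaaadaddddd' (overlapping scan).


Scanning 'aaaaaadaddddd' for bigram 'aa':
  Position 0: 'aa' -> MATCH
  Position 1: 'aa' -> MATCH
  Position 2: 'aa' -> MATCH
  Position 3: 'aa' -> MATCH
  Position 4: 'aa' -> MATCH
  Position 5: 'ad' -> no
  Position 6: 'da' -> no
  Position 7: 'ad' -> no
  Position 8: 'dd' -> no
  Position 9: 'dd' -> no
  Position 10: 'dd' -> no
  Position 11: 'dd' -> no
Total matches: 5

5


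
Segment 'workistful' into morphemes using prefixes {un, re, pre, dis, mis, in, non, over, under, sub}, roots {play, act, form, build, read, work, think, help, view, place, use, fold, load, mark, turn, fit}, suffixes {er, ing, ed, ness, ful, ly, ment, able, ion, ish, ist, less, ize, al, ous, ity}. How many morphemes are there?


Segmenting 'workistful' against the inventory:
  'work' -> root (morpheme 1)
  'ist' -> suffix (morpheme 2)
  'ful' -> suffix (morpheme 3)
Total morphemes: 3

3


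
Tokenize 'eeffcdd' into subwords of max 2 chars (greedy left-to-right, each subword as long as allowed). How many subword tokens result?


'eeffcdd' has 7 characters.
Chunking with max size 2:
  Chunk 1: 'ee' (positions 0-1)
  Chunk 2: 'ff' (positions 2-3)
  Chunk 3: 'cd' (positions 4-5)
  Chunk 4: 'd' (positions 6-6)
Total chunks: ceil(7 / 2) = 4

4


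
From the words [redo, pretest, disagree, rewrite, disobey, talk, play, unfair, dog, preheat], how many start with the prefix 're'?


Checking each word for prefix 're':
  'redo' -> YES, starts with 're' (count: 1)
  'pretest' -> no (count: 1)
  'disagree' -> no (count: 1)
  'rewrite' -> YES, starts with 're' (count: 2)
  'disobey' -> no (count: 2)
  'talk' -> no (count: 2)
  'play' -> no (count: 2)
  'unfair' -> no (count: 2)
  'dog' -> no (count: 2)
  'preheat' -> no (count: 2)
Total with prefix 're': 2

2


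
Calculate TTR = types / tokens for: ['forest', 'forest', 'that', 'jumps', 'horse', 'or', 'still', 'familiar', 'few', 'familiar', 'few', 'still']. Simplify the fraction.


Tokens: 12
Unique types: ('familiar', 'few', 'forest', 'horse', 'jumps', 'or', 'still', 'that') = 8
TTR = 8/12
Simplify: divide both by 4 -> 2/3
TTR = 2/3

2/3


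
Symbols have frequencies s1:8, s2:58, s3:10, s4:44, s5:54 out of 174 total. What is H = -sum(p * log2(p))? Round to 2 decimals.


Computing entropy H = -sum(p_i * log2(p_i)):
  s1: p = 8/174 = 0.0460, -p*log2(p) = 0.2043
  s2: p = 58/174 = 0.3333, -p*log2(p) = 0.5283
  s3: p = 10/174 = 0.0575, -p*log2(p) = 0.2368
  s4: p = 44/174 = 0.2529, -p*log2(p) = 0.5016
  s5: p = 54/174 = 0.3103, -p*log2(p) = 0.5239
H = sum of terms = 1.9949
Rounded to 2 decimals: 1.99

1.99


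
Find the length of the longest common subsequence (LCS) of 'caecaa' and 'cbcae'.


DP table for LCS of 'caecaa' and 'cbcae':
       c  b  c  a  e
    0  0  0  0  0  0
  c 0  1  1  1  1  1
  a 0  1  1  1  2  2
  e 0  1  1  1  2  3
  c 0  1  1  2  2  3
  a 0  1  1  2  3  3
  a 0  1  1  2  3  3
LCS: 'cae'
LCS length = 3

3


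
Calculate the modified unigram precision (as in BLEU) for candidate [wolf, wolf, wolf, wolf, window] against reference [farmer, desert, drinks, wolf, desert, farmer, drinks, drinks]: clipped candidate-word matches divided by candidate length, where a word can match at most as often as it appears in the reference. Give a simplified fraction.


Reference word counts: {'desert': 2, 'drinks': 3, 'farmer': 2, 'wolf': 1}
Checking each candidate word (with clipping):
  'wolf' -> in reference (ref count 1, used 1/1) -> match (matches: 1)
  'wolf' -> ref count 1 already used up (1/1) -> clipped, no match (matches: 1)
  'wolf' -> ref count 1 already used up (1/1) -> clipped, no match (matches: 1)
  'wolf' -> ref count 1 already used up (1/1) -> clipped, no match (matches: 1)
  'window' -> not in reference -> no match (matches: 1)
Clipped matches: 1, Candidate length: 5
Precision = 1/5

1/5


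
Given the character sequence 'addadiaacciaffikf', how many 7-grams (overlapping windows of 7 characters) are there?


String 'addadiaacciaffikf' has length L = 17.
Number of overlapping n-grams = L - n + 1
Substituting: 17 - 7 + 1 = 11

11


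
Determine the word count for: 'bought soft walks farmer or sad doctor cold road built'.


Counting words by splitting on spaces:
  Word 1: 'bought'
  Word 2: 'soft'
  Word 3: 'walks'
  Word 4: 'farmer'
  Word 5: 'or'
  Word 6: 'sad'
  Word 7: 'doctor'
  Word 8: 'cold'
  Word 9: 'road'
  Word 10: 'built'
Total words: 10

10


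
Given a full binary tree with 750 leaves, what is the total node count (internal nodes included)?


Leaf nodes (terminals): 750
Internal nodes = n - 1 = 750 - 1 = 749
Total = leaves + internal = 750 + 749 = 1499

1499


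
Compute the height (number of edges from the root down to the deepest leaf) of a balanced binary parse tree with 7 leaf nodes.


In a balanced binary tree with n leaves the deepest leaf is ceil(log2(n)) edges below the root.
log2(7) = 2.8074
ceil(2.8074) = 3
height (edges) = 3

3


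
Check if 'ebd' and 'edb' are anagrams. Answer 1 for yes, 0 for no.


Sort characters of 'ebd': 'bde'
Sort characters of 'edb': 'bde'
Sorted forms match -> they ARE anagrams
Result: 1

1


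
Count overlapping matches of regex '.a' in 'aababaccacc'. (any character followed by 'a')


Pattern: .a means any character followed by 'a'.
Scanning 'aababaccacc' position-by-position:
  Pos 0: window 'aa' -> MATCH
  Pos 1: window 'ab' -> no
  Pos 2: window 'ba' -> MATCH
  Pos 3: window 'ab' -> no
  Pos 4: window 'ba' -> MATCH
  Pos 5: window 'ac' -> no
  Pos 6: window 'cc' -> no
  Pos 7: window 'ca' -> MATCH
  Pos 8: window 'ac' -> no
  Pos 9: window 'cc' -> no
  Pos 10: window 'c' -> no
Total matches: 4

4


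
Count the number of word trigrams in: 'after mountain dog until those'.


Word trigrams from [5] words:
  Trigram 1: (after mountain dog)
  Trigram 2: (mountain dog until)
  Trigram 3: (dog until those)
Total word trigrams: 5 - 2 = 3

3


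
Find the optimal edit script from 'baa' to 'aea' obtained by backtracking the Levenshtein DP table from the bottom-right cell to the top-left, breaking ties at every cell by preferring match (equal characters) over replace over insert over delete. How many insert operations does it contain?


Edit distance = 2. Backtracking from cell (3, 3) with preference match > replace > insert > delete,
then listing the resulting alignment 'baa' -> 'aea' left to right:
  Step 1: replace b->a
  Step 2: replace a->e
  Step 3: keep 'a'
Total insertions: 0

0


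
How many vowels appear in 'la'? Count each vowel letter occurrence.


Scanning each character of 'la':
  Position 1: 'l' -> consonant (running count: 0)
  Position 2: 'a' -> vowel (running count: 1)
Total vowels: 1

1


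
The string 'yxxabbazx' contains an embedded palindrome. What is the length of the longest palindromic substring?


Scanning 'yxxabbazx' for palindromic substrings.
Substring at positions 3-6: 'abba'.
Check: reverse('abba') = 'abba' -> palindrome confirmed.
Neighbouring characters ('x' / 'z') break symmetry, so it cannot extend further.
No longer palindromic substring exists; longest length = 4

4


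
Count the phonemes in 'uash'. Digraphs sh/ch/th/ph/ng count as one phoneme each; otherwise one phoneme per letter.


Parsing 'uash' greedily, digraphs first:
  'u' -> vowel phoneme (phonemes so far: 1)
  'a' -> vowel phoneme (phonemes so far: 2)
  'sh' -> digraph (1 consonant phoneme) (phonemes so far: 3)
Total phonemes: 3

3


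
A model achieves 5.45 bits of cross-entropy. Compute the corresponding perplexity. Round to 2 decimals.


Perplexity formula: PP = 2^H
H = 5.45
PP = 2^5.45
Decompose: 2^5.45 = 2^5 * 2^0.45
2^5 = 32, 2^0.45 ~ 1.3660403
PP ~ 32 * 1.3660403 = 43.7132896
Rounded to 2 decimals: 43.71

43.71


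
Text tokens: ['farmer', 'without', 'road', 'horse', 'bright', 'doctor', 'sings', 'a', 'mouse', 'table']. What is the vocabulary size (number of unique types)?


Listing all tokens and tracking unique types:
  Token 1: 'farmer' -> NEW (unique so far: 1)
  Token 2: 'without' -> NEW (unique so far: 2)
  Token 3: 'road' -> NEW (unique so far: 3)
  Token 4: 'horse' -> NEW (unique so far: 4)
  Token 5: 'bright' -> NEW (unique so far: 5)
  Token 6: 'doctor' -> NEW (unique so far: 6)
  Token 7: 'sings' -> NEW (unique so far: 7)
  Token 8: 'a' -> NEW (unique so far: 8)
  Token 9: 'mouse' -> NEW (unique so far: 9)
  Token 10: 'table' -> NEW (unique so far: 10)
Unique types: ('a', 'bright', 'doctor', 'farmer', 'horse', 'mouse', 'road', 'sings', 'table', 'without')
Vocabulary size: 10

10


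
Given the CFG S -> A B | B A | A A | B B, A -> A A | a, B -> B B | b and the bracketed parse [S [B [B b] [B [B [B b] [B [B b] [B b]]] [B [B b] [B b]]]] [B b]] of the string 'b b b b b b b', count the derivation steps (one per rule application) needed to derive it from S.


Every bracketed nonterminal node [X ...] in the tree is produced by exactly one rule application.
Reading the tree off as a leftmost derivation:
  Step 1: S  =>  B B   (applied S -> B B)
  Step 2: B B  =>  B B B   (applied B -> B B)
  Step 3: B B B  =>  b B B   (applied B -> b)
  Step 4: b B B  =>  b B B B   (applied B -> B B)
  Step 5: b B B B  =>  b B B B B   (applied B -> B B)
  Step 6: b B B B B  =>  b b B B B   (applied B -> b)
  Step 7: b b B B B  =>  b b B B B B   (applied B -> B B)
  Step 8: b b B B B B  =>  b b b B B B   (applied B -> b)
  Step 9: b b b B B B  =>  b b b b B B   (applied B -> b)
  Step 10: b b b b B B  =>  b b b b B B B   (applied B -> B B)
  Step 11: b b b b B B B  =>  b b b b b B B   (applied B -> b)
  Step 12: b b b b b B B  =>  b b b b b b B   (applied B -> b)
  Step 13: b b b b b b B  =>  b b b b b b b   (applied B -> b)
Final yield: b b b b b b b
Total rewrite steps: 13

13


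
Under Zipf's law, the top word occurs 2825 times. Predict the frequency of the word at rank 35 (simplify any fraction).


Zipf's law: freq(rank) = f1 / rank
f1 = 2825, rank = 35
freq = 2825 / 35
GCD(2825, 35) = 5
Simplified: 565/7

565/7


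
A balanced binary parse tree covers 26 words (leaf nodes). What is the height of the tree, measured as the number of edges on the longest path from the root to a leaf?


In a balanced binary tree with n leaves the deepest leaf is ceil(log2(n)) edges below the root.
log2(26) = 4.7004
ceil(4.7004) = 5
height (edges) = 5

5


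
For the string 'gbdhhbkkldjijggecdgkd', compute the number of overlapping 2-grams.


String 'gbdhhbkkldjijggecdgkd' has length L = 21.
Number of overlapping n-grams = L - n + 1
Substituting: 21 - 2 + 1 = 20

20


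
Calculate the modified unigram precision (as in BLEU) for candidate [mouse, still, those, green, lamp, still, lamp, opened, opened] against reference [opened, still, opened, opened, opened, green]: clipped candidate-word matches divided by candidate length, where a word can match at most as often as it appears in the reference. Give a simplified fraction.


Reference word counts: {'green': 1, 'opened': 4, 'still': 1}
Checking each candidate word (with clipping):
  'mouse' -> not in reference -> no match (matches: 0)
  'still' -> in reference (ref count 1, used 1/1) -> match (matches: 1)
  'those' -> not in reference -> no match (matches: 1)
  'green' -> in reference (ref count 1, used 1/1) -> match (matches: 2)
  'lamp' -> not in reference -> no match (matches: 2)
  'still' -> ref count 1 already used up (1/1) -> clipped, no match (matches: 2)
  'lamp' -> not in reference -> no match (matches: 2)
  'opened' -> in reference (ref count 4, used 1/4) -> match (matches: 3)
  'opened' -> in reference (ref count 4, used 2/4) -> match (matches: 4)
Clipped matches: 4, Candidate length: 9
Precision = 4/9

4/9


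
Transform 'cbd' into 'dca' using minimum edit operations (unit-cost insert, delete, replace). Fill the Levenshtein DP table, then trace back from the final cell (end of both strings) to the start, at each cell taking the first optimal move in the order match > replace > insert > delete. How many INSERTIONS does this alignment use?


Edit distance = 3. Backtracking from cell (3, 3) with preference match > replace > insert > delete,
then listing the resulting alignment 'cbd' -> 'dca' left to right:
  Step 1: replace c->d
  Step 2: replace b->c
  Step 3: replace d->a
Total insertions: 0

0


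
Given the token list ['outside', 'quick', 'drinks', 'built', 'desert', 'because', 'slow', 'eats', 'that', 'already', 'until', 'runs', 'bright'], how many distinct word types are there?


Listing all tokens and tracking unique types:
  Token 1: 'outside' -> NEW (unique so far: 1)
  Token 2: 'quick' -> NEW (unique so far: 2)
  Token 3: 'drinks' -> NEW (unique so far: 3)
  Token 4: 'built' -> NEW (unique so far: 4)
  Token 5: 'desert' -> NEW (unique so far: 5)
  Token 6: 'because' -> NEW (unique so far: 6)
  Token 7: 'slow' -> NEW (unique so far: 7)
  Token 8: 'eats' -> NEW (unique so far: 8)
  Token 9: 'that' -> NEW (unique so far: 9)
  Token 10: 'already' -> NEW (unique so far: 10)
  Token 11: 'until' -> NEW (unique so far: 11)
  Token 12: 'runs' -> NEW (unique so far: 12)
  Token 13: 'bright' -> NEW (unique so far: 13)
Unique types: ('already', 'because', 'bright', 'built', 'desert', 'drinks', 'eats', 'outside', 'quick', 'runs', 'slow', 'that', 'until')
Vocabulary size: 13

13


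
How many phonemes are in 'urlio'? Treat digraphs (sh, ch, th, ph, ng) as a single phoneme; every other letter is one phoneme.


Parsing 'urlio' greedily, digraphs first:
  'u' -> vowel phoneme (phonemes so far: 1)
  'r' -> consonant phoneme (phonemes so far: 2)
  'l' -> consonant phoneme (phonemes so far: 3)
  'i' -> vowel phoneme (phonemes so far: 4)
  'o' -> vowel phoneme (phonemes so far: 5)
Total phonemes: 5

5


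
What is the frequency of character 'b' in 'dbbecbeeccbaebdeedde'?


Scanning 'dbbecbeeccbaebdeedde' for 'b':
  Position 1: 'b' -> MATCH (count: 1)
  Position 2: 'b' -> MATCH (count: 2)
  Position 5: 'b' -> MATCH (count: 3)
  Position 10: 'b' -> MATCH (count: 4)
  Position 13: 'b' -> MATCH (count: 5)
Total occurrences of 'b': 5

5


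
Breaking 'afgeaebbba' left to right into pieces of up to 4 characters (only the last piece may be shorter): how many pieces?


'afgeaebbba' has 10 characters.
Chunking with max size 4:
  Chunk 1: 'afge' (positions 0-3)
  Chunk 2: 'aebb' (positions 4-7)
  Chunk 3: 'ba' (positions 8-9)
Total chunks: ceil(10 / 4) = 3

3


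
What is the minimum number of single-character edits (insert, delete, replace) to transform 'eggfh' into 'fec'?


Building DP table for s1='eggfh' (len 5) and s2='fec' (len 3):
       f  e  c
    0  1  2  3
  e 1  1  1  2
  g 2  2  2  2
  g 3  3  3  3
  f 4  3  4  4
  h 5  4  4  5
Edit distance = dp[5][3] = 5

5


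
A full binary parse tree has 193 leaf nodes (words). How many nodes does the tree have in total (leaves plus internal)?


Leaf nodes (terminals): 193
Internal nodes = n - 1 = 193 - 1 = 192
Total = leaves + internal = 193 + 192 = 385

385


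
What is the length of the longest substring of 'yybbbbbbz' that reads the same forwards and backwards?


Scanning 'yybbbbbbz' for palindromic substrings.
Substring at positions 2-7: 'bbbbbb'.
Check: reverse('bbbbbb') = 'bbbbbb' -> palindrome confirmed.
Neighbouring characters ('y' / 'z') break symmetry, so it cannot extend further.
No longer palindromic substring exists; longest length = 6

6


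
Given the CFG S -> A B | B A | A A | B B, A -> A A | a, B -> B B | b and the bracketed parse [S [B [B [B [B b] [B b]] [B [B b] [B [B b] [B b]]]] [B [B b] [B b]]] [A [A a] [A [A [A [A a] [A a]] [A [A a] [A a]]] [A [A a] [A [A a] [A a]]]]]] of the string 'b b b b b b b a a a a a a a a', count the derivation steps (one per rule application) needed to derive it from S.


Every bracketed nonterminal node [X ...] in the tree is produced by exactly one rule application.
Reading the tree off as a leftmost derivation:
  Step 1: S  =>  B A   (applied S -> B A)
  Step 2: B A  =>  B B A   (applied B -> B B)
  Step 3: B B A  =>  B B B A   (applied B -> B B)
  Step 4: B B B A  =>  B B B B A   (applied B -> B B)
  Step 5: B B B B A  =>  b B B B A   (applied B -> b)
  Step 6: b B B B A  =>  b b B B A   (applied B -> b)
  Step 7: b b B B A  =>  b b B B B A   (applied B -> B B)
  Step 8: b b B B B A  =>  b b b B B A   (applied B -> b)
  Step 9: b b b B B A  =>  b b b B B B A   (applied B -> B B)
  Step 10: b b b B B B A  =>  b b b b B B A   (applied B -> b)
  Step 11: b b b b B B A  =>  b b b b b B A   (applied B -> b)
  Step 12: b b b b b B A  =>  b b b b b B B A   (applied B -> B B)
  Step 13: b b b b b B B A  =>  b b b b b b B A   (applied B -> b)
  Step 14: b b b b b b B A  =>  b b b b b b b A   (applied B -> b)
  Step 15: b b b b b b b A  =>  b b b b b b b A A   (applied A -> A A)
  Step 16: b b b b b b b A A  =>  b b b b b b b a A   (applied A -> a)
  Step 17: b b b b b b b a A  =>  b b b b b b b a A A   (applied A -> A A)
  Step 18: b b b b b b b a A A  =>  b b b b b b b a A A A   (applied A -> A A)
  Step 19: b b b b b b b a A A A  =>  b b b b b b b a A A A A   (applied A -> A A)
  Step 20: b b b b b b b a A A A A  =>  b b b b b b b a a A A A   (applied A -> a)
  Step 21: b b b b b b b a a A A A  =>  b b b b b b b a a a A A   (applied A -> a)
  Step 22: b b b b b b b a a a A A  =>  b b b b b b b a a a A A A   (applied A -> A A)
  Step 23: b b b b b b b a a a A A A  =>  b b b b b b b a a a a A A   (applied A -> a)
  Step 24: b b b b b b b a a a a A A  =>  b b b b b b b a a a a a A   (applied A -> a)
  Step 25: b b b b b b b a a a a a A  =>  b b b b b b b a a a a a A A   (applied A -> A A)
  Step 26: b b b b b b b a a a a a A A  =>  b b b b b b b a a a a a a A   (applied A -> a)
  Step 27: b b b b b b b a a a a a a A  =>  b b b b b b b a a a a a a A A   (applied A -> A A)
  Step 28: b b b b b b b a a a a a a A A  =>  b b b b b b b a a a a a a a A   (applied A -> a)
  Step 29: b b b b b b b a a a a a a a A  =>  b b b b b b b a a a a a a a a   (applied A -> a)
Final yield: b b b b b b b a a a a a a a a
Total rewrite steps: 29

29


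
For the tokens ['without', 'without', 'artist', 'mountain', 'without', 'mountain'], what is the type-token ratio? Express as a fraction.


Tokens: 6
Unique types: ('artist', 'mountain', 'without') = 3
TTR = 3/6
Simplify: divide both by 3 -> 1/2
TTR = 1/2

1/2


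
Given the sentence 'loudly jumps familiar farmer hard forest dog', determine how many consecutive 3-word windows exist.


Word trigrams from [7] words:
  Trigram 1: (loudly jumps familiar)
  Trigram 2: (jumps familiar farmer)
  Trigram 3: (familiar farmer hard)
  Trigram 4: (farmer hard forest)
  Trigram 5: (hard forest dog)
Total word trigrams: 7 - 2 = 5

5


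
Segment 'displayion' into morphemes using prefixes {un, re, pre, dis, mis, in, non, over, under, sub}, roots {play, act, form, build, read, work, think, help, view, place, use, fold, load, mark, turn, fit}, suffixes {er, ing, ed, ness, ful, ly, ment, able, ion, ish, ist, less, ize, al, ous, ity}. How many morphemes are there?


Segmenting 'displayion' against the inventory:
  'dis' -> prefix (morpheme 1)
  'play' -> root (morpheme 2)
  'ion' -> suffix (morpheme 3)
Total morphemes: 3

3


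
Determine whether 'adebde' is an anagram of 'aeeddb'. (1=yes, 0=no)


Sort characters of 'adebde': 'abddee'
Sort characters of 'aeeddb': 'abddee'
Sorted forms match -> they ARE anagrams
Result: 1

1


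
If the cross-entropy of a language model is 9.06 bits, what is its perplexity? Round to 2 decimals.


Perplexity formula: PP = 2^H
H = 9.06
PP = 2^9.06
Decompose: 2^9.06 = 2^9 * 2^0.06
2^9 = 512, 2^0.06 ~ 1.0424658
PP ~ 512 * 1.0424658 = 533.7424896
Rounded to 2 decimals: 533.74

533.74


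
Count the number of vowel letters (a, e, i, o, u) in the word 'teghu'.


Scanning each character of 'teghu':
  Position 1: 't' -> consonant (running count: 0)
  Position 2: 'e' -> vowel (running count: 1)
  Position 3: 'g' -> consonant (running count: 1)
  Position 4: 'h' -> consonant (running count: 1)
  Position 5: 'u' -> vowel (running count: 2)
Total vowels: 2

2


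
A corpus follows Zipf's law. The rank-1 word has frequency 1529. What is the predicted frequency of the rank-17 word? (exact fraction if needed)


Zipf's law: freq(rank) = f1 / rank
f1 = 1529, rank = 17
freq = 1529 / 17
GCD(1529, 17) = 1
Simplified: 1529/17

1529/17


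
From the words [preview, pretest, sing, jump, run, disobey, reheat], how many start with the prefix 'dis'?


Checking each word for prefix 'dis':
  'preview' -> no (count: 0)
  'pretest' -> no (count: 0)
  'sing' -> no (count: 0)
  'jump' -> no (count: 0)
  'run' -> no (count: 0)
  'disobey' -> YES, starts with 'dis' (count: 1)
  'reheat' -> no (count: 1)
Total with prefix 'dis': 1

1


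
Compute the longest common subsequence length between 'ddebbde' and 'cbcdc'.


DP table for LCS of 'ddebbde' and 'cbcdc':
       c  b  c  d  c
    0  0  0  0  0  0
  d 0  0  0  0  1  1
  d 0  0  0  0  1  1
  e 0  0  0  0  1  1
  b 0  0  1  1  1  1
  b 0  0  1  1  1  1
  d 0  0  1  1  2  2
  e 0  0  1  1  2  2
LCS: 'bd'
LCS length = 2

2


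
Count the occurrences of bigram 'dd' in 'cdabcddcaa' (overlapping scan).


Scanning 'cdabcddcaa' for bigram 'dd':
  Position 0: 'cd' -> no
  Position 1: 'da' -> no
  Position 2: 'ab' -> no
  Position 3: 'bc' -> no
  Position 4: 'cd' -> no
  Position 5: 'dd' -> MATCH
  Position 6: 'dc' -> no
  Position 7: 'ca' -> no
  Position 8: 'aa' -> no
Total matches: 1

1


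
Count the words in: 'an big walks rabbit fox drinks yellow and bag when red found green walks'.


Counting words by splitting on spaces:
  Word 1: 'an'
  Word 2: 'big'
  Word 3: 'walks'
  Word 4: 'rabbit'
  Word 5: 'fox'
  Word 6: 'drinks'
  Word 7: 'yellow'
  Word 8: 'and'
  Word 9: 'bag'
  Word 10: 'when'
  Word 11: 'red'
  Word 12: 'found'
  Word 13: 'green'
  Word 14: 'walks'
Total words: 14

14


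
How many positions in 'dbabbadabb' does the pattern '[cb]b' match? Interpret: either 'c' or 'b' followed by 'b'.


Pattern: [cb]b means either 'c' or 'b' followed by 'b'.
Scanning 'dbabbadabb' position-by-position:
  Pos 0: window 'db' -> no
  Pos 1: window 'ba' -> no
  Pos 2: window 'ab' -> no
  Pos 3: window 'bb' -> MATCH
  Pos 4: window 'ba' -> no
  Pos 5: window 'ad' -> no
  Pos 6: window 'da' -> no
  Pos 7: window 'ab' -> no
  Pos 8: window 'bb' -> MATCH
  Pos 9: window 'b' -> no
Total matches: 2

2


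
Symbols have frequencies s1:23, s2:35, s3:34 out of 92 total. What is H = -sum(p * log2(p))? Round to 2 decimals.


Computing entropy H = -sum(p_i * log2(p_i)):
  s1: p = 23/92 = 0.2500, -p*log2(p) = 0.5000
  s2: p = 35/92 = 0.3804, -p*log2(p) = 0.5304
  s3: p = 34/92 = 0.3696, -p*log2(p) = 0.5307
H = sum of terms = 1.5611
Rounded to 2 decimals: 1.56

1.56


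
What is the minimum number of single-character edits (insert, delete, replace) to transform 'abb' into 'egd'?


Building DP table for s1='abb' (len 3) and s2='egd' (len 3):
       e  g  d
    0  1  2  3
  a 1  1  2  3
  b 2  2  2  3
  b 3  3  3  3
Edit distance = dp[3][3] = 3

3


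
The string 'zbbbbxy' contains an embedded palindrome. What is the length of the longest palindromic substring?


Scanning 'zbbbbxy' for palindromic substrings.
Substring at positions 1-4: 'bbbb'.
Check: reverse('bbbb') = 'bbbb' -> palindrome confirmed.
Neighbouring characters ('z' / 'x') break symmetry, so it cannot extend further.
No longer palindromic substring exists; longest length = 4

4


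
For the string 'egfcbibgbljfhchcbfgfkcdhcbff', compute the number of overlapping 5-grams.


String 'egfcbibgbljfhchcbfgfkcdhcbff' has length L = 28.
Number of overlapping n-grams = L - n + 1
Substituting: 28 - 5 + 1 = 24

24


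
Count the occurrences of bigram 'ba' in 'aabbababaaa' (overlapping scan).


Scanning 'aabbababaaa' for bigram 'ba':
  Position 0: 'aa' -> no
  Position 1: 'ab' -> no
  Position 2: 'bb' -> no
  Position 3: 'ba' -> MATCH
  Position 4: 'ab' -> no
  Position 5: 'ba' -> MATCH
  Position 6: 'ab' -> no
  Position 7: 'ba' -> MATCH
  Position 8: 'aa' -> no
  Position 9: 'aa' -> no
Total matches: 3

3
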